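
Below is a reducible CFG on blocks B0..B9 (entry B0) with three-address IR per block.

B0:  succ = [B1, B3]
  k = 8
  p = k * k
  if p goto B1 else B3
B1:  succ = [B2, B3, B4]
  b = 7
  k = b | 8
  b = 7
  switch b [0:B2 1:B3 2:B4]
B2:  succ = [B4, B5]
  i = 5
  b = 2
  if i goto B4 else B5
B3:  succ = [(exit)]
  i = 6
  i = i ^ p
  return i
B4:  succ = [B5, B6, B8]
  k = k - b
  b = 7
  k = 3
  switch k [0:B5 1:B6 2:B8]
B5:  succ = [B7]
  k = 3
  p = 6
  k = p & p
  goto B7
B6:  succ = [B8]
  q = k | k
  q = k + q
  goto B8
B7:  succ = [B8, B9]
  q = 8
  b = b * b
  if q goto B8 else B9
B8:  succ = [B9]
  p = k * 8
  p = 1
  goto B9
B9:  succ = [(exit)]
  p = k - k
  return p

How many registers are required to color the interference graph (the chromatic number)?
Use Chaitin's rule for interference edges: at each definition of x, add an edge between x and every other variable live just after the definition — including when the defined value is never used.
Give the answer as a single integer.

Answer: 4

Derivation:
Block summaries:
  B0 def {k,p} use ∅
  B1 def {b,k} use ∅
  B2 def {b,i} use ∅
  B3 def {i} use {p}
  B4 def {b,k} use {b,k}
  B5 def {k,p} use ∅
  B6 def {q} use {k}
  B7 def {b,q} use {b}
  B8 def {p} use {k}
  B9 def {p} use {k}

Liveness:
  B0 li=∅ lo={p}
  B1 li={p} lo={b,k,p}
  B2 li={k} lo={b,k}
  B3 li={p} lo=∅
  B4 li={b,k} lo={b,k}
  B5 li={b} lo={b,k}
  B6 li={k} lo={k}
  B7 li={b,k} lo={k}
  B8 li={k} lo={k}
  B9 li={k} lo=∅

Interfere edges:
  b↔{i,k,p,q}
  i↔{b,k,p}
  k↔{b,i,p,q}
  p↔{b,i,k}
  q↔{b,k}

Chromatic number:
  clique {b,i,k,p} ⇒ need ≥ 4
  assign b→R0 i→R2 k→R1 p→R3 q→R2 — no edge inside a register ⇒ χ ≤ 4
  χ = 4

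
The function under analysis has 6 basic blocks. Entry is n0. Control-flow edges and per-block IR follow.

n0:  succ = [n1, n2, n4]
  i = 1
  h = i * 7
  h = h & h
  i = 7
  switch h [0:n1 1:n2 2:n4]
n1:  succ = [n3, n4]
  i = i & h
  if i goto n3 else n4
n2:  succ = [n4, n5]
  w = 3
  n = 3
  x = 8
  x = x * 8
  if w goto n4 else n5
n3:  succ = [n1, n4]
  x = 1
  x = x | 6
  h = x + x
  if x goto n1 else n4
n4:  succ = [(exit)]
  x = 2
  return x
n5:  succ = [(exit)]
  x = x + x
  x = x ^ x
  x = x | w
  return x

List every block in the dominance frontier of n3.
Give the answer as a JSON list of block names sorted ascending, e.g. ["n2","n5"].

Answer: ["n1", "n4"]

Analysis:
idom tree: n1←n0 n2←n0 n3←n1 n4←n0 n5←n2
Join-block Dom:
  n1: preds {n0,n3}: {n0} ∩ {n0,n1,n3} = {n0}; idom=n0
  n4: preds {n0,n1,n2,n3}: {n0} ∩ {n0,n1} ∩ {n0,n2} ∩ {n0,n1,n3} = {n0}; idom=n0

DF walk-up:
  n1←n0: walk · to n0
  n1←n3: walk n3→n1 to n0
  n4←n0: walk · to n0
  n4←n1: walk n1 to n0
  n4←n2: walk n2 to n0
  n4←n3: walk n3→n1 to n0
  DF(n0)=∅
  DF(n1)={n1,n4}
  DF(n2)={n4}
  DF(n3)={n1,n4}
  DF(n4)=∅
  DF(n5)=∅

DF(n3) = ["n1", "n4"]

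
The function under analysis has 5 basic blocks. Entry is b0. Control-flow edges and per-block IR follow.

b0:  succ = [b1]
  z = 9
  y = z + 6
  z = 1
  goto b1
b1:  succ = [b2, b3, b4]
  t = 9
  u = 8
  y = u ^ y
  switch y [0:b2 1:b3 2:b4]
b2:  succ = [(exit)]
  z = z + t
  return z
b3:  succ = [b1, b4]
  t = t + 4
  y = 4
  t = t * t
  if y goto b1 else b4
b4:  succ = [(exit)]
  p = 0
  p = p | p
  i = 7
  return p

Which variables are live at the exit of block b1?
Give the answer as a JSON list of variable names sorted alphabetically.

Block summaries:
  b0 def {y,z} use ∅
  b1 def {t,u,y} use {y}
  b2 def {z} use {t,z}
  b3 def {t,y} use {t}
  b4 def {i,p} use ∅

Backward fixpoint:
  live b0: ∅→{y,z}
  live b1: {y,z}→{t,z}
  live b2: {t,z}→∅
  live b3: {t,z}→{y,z}
  live b4: ∅→∅

live-out(b1) = ["t", "z"]

Answer: ["t", "z"]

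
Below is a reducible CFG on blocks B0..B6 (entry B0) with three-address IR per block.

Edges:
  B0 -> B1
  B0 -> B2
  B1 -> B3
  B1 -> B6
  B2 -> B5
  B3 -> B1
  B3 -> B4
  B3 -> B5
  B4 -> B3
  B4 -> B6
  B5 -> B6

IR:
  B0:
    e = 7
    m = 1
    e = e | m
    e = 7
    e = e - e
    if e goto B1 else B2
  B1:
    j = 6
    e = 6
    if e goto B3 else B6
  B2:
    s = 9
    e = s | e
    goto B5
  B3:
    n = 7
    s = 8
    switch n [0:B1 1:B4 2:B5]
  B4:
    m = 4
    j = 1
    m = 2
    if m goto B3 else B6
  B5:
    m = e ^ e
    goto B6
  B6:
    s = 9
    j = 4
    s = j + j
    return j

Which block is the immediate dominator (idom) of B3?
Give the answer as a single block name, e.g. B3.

Answer: B1

Derivation:
idom tree: B1←B0 B2←B0 B3←B1 B4←B3 B5←B0 B6←B0
Dom∩ at merges:
  B1: preds {B0,B3}: {B0} ∩ {B0,B1,B3} = {B0}; idom=B0
  B3: preds {B1,B4}: {B0,B1} ∩ {B0,B1,B3,B4} = {B0,B1}; idom=B1
  B5: preds {B2,B3}: {B0,B2} ∩ {B0,B1,B3} = {B0}; idom=B0
  B6: preds {B1,B4,B5}: {B0,B1} ∩ {B0,B1,B3,B4} ∩ {B0,B5} = {B0}; idom=B0

idom(B3) = B1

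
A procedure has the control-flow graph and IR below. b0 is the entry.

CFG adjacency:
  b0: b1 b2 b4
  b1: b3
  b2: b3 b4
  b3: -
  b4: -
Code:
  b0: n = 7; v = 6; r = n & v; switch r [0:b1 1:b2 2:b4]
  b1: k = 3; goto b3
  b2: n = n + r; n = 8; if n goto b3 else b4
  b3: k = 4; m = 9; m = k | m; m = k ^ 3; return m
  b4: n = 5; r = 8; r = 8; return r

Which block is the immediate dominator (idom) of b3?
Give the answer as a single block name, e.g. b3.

Answer: b0

Working:
idom tree: b1←b0 b2←b0 b3←b0 b4←b0
Dom at joins:
  b3: preds {b1,b2}: {b0,b1} ∩ {b0,b2} = {b0}; idom=b0
  b4: preds {b0,b2}: {b0} ∩ {b0,b2} = {b0}; idom=b0

idom(b3) = b0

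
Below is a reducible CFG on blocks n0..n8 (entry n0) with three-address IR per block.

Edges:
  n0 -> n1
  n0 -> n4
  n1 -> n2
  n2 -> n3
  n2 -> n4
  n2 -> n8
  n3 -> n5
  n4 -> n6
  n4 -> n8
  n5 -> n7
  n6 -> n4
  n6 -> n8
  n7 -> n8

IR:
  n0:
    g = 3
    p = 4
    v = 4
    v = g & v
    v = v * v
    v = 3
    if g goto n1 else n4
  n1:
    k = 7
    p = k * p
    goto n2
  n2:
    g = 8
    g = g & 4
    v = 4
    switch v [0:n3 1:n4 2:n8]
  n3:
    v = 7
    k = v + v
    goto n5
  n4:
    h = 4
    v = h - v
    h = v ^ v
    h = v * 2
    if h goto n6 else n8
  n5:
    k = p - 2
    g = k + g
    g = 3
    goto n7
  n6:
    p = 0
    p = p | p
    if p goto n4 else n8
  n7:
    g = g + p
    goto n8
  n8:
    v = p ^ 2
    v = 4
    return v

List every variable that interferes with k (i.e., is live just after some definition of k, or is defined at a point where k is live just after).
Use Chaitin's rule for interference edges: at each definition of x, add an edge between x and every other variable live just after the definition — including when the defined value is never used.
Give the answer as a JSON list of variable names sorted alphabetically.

Answer: ["g", "p"]

Working:
Block summaries:
  n0: {g,p,v} / ∅
  n1: {k,p} / {p}
  n2: {g,v} / ∅
  n3: {k,v} / ∅
  n4: {h,v} / {v}
  n5: {g,k} / {g,p}
  n6: {p} / ∅
  n7: {g} / {g,p}
  n8: {v} / {p}

Live sets:
  n0: in=∅ out={p,v}
  n1: in={p} out={p}
  n2: in={p} out={g,p,v}
  n3: in={g,p} out={g,p}
  n4: in={p,v} out={p,v}
  n5: in={g,p} out={g,p}
  n6: in={v} out={p,v}
  n7: in={g,p} out={p}
  n8: in={p} out=∅

Interference:
  g↔{k,p,v}
  h↔{p,v}
  k↔{g,p}
  p↔{g,h,k,v}
  v↔{g,h,p}

N(k) = ["g", "p"]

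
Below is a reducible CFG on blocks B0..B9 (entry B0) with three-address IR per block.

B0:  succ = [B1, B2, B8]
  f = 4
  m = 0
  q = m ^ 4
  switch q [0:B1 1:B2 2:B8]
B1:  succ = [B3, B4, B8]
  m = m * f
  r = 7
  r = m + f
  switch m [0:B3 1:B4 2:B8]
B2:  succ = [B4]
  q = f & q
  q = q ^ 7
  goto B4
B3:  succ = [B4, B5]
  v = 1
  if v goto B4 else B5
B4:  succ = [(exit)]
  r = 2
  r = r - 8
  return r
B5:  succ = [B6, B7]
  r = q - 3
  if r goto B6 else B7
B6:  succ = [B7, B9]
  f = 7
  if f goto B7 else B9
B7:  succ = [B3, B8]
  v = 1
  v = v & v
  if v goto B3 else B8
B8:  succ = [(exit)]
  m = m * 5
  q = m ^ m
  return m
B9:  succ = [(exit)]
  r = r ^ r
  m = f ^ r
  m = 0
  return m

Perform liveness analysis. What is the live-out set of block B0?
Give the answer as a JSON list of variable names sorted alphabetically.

Answer: ["f", "m", "q"]

Working:
Block summaries:
  B0 def {f,m,q} use ∅
  B1 def {m,r} use {f,m}
  B2 def {q} use {f,q}
  B3 def {v} use ∅
  B4 def {r} use ∅
  B5 def {r} use {q}
  B6 def {f} use ∅
  B7 def {v} use ∅
  B8 def {m,q} use {m}
  B9 def {m,r} use {f,r}

Backward fixpoint:
  B0 li=∅ lo={f,m,q}
  B1 li={f,m,q} lo={m,q}
  B2 li={f,q} lo=∅
  B3 li={m,q} lo={m,q}
  B4 li=∅ lo=∅
  B5 li={m,q} lo={m,q,r}
  B6 li={m,q,r} lo={f,m,q,r}
  B7 li={m,q} lo={m,q}
  B8 li={m} lo=∅
  B9 li={f,r} lo=∅

live-out(B0) = ["f", "m", "q"]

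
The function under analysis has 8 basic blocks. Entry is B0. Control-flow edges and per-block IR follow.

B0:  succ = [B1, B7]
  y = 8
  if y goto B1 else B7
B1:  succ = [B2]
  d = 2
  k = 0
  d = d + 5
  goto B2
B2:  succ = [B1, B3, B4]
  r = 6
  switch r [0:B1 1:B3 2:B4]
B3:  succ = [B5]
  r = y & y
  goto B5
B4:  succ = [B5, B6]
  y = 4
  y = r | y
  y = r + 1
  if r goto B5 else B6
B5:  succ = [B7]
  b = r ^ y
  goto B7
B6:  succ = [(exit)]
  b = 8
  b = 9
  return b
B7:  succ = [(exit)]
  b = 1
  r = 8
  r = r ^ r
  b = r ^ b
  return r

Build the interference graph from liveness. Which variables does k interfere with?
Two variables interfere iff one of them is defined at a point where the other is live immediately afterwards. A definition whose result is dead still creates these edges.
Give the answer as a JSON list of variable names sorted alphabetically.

Answer: ["d", "y"]

Analysis:
Per-block:
  B0 def {y} use ∅
  B1 def {d,k} use ∅
  B2 def {r} use ∅
  B3 def {r} use {y}
  B4 def {y} use {r}
  B5 def {b} use {r,y}
  B6 def {b} use ∅
  B7 def {b,r} use ∅

Live sets:
  live B0: ∅→{y}
  live B1: {y}→{y}
  live B2: {y}→{r,y}
  live B3: {y}→{r,y}
  live B4: {r}→{r,y}
  live B5: {r,y}→∅
  live B6: ∅→∅
  live B7: ∅→∅

Interference:
  b — {r}
  d — {k,y}
  k — {d,y}
  r — {b,y}
  y — {d,k,r}

N(k) = ["d", "y"]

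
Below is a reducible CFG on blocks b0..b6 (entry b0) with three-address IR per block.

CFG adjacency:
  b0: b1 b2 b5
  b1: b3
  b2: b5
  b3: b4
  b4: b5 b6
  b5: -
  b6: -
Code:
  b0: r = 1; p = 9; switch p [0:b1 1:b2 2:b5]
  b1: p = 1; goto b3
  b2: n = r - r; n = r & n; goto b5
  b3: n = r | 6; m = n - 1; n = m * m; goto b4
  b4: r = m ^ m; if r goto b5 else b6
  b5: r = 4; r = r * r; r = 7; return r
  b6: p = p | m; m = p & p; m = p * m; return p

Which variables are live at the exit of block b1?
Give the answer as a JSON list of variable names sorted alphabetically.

Answer: ["p", "r"]

Working:
def/use:
  b0: {p,r} / ∅
  b1: {p} / ∅
  b2: {n} / {r}
  b3: {m,n} / {r}
  b4: {r} / {m}
  b5: {r} / ∅
  b6: {m,p} / {m,p}

Live sets:
  b0: in=∅ out={r}
  b1: in={r} out={p,r}
  b2: in={r} out=∅
  b3: in={p,r} out={m,p}
  b4: in={m,p} out={m,p}
  b5: in=∅ out=∅
  b6: in={m,p} out=∅

live-out(b1) = ["p", "r"]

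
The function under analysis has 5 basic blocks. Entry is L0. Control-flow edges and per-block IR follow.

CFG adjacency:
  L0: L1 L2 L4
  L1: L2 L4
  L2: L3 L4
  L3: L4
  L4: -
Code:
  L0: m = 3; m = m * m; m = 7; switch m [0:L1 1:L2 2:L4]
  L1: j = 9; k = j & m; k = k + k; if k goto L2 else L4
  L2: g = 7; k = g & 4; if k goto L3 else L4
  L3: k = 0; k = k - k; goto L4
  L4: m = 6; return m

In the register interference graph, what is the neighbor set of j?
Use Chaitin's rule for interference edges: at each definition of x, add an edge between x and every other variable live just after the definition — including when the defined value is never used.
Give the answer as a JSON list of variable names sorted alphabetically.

Answer: ["m"]

Analysis:
def/use:
  L0: {m} / ∅
  L1: {j,k} / {m}
  L2: {g,k} / ∅
  L3: {k} / ∅
  L4: {m} / ∅

Live sets:
  live L0: ∅→{m}
  live L1: {m}→∅
  live L2: ∅→∅
  live L3: ∅→∅
  live L4: ∅→∅

Interfere edges:
  g — ∅
  j — {m}
  k — ∅
  m — {j}

N(j) = ["m"]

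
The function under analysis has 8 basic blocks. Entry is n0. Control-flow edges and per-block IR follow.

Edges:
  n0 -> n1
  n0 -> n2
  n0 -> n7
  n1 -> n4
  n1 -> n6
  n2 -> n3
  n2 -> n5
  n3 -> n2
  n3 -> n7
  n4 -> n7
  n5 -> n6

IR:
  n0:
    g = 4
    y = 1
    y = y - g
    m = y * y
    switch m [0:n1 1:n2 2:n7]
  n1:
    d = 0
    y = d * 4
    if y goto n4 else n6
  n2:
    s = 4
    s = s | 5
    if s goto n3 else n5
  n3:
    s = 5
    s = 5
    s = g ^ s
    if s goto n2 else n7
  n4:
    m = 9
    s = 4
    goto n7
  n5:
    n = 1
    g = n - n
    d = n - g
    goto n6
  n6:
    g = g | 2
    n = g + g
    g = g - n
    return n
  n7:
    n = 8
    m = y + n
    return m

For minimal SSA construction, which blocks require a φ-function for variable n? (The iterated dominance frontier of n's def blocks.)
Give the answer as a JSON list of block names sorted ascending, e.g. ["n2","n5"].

Answer: ["n6"]

Working:
idom tree: n1←n0 n2←n0 n3←n2 n4←n1 n5←n2 n6←n0 n7←n0
Dom∩ at merges:
  n2: preds {n0,n3}: {n0} ∩ {n0,n2,n3} = {n0}; idom=n0
  n6: preds {n1,n5}: {n0,n1} ∩ {n0,n2,n5} = {n0}; idom=n0
  n7: preds {n0,n3,n4}: {n0} ∩ {n0,n2,n3} ∩ {n0,n1,n4} = {n0}; idom=n0

DF derivation:
  n2←n0: walk · to n0
  n2←n3: walk n3→n2 to n0
  n6←n1: walk n1 to n0
  n6←n5: walk n5→n2 to n0
  n7←n0: walk · to n0
  n7←n3: walk n3→n2 to n0
  n7←n4: walk n4→n1 to n0
  n0: DF=∅
  n1: DF={n6,n7}
  n2: DF={n2,n6,n7}
  n3: DF={n2,n7}
  n4: DF={n7}
  n5: DF={n6}
  n6: DF=∅
  n7: DF=∅

φ for n: defs {n5,n6,n7}
  DF⁺ = {n6}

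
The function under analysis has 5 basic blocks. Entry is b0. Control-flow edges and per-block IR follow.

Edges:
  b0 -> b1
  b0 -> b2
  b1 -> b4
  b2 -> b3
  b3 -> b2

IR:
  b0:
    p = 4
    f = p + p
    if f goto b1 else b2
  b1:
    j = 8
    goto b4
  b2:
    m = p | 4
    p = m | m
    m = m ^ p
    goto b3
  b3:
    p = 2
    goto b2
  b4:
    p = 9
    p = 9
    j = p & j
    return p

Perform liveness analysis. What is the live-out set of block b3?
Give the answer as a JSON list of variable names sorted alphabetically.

Block summaries:
  b0 def {f,p} use ∅
  b1 def {j} use ∅
  b2 def {m,p} use {p}
  b3 def {p} use ∅
  b4 def {j,p} use {j}

Live sets:
  live b0: ∅→{p}
  live b1: ∅→{j}
  live b2: {p}→∅
  live b3: ∅→{p}
  live b4: {j}→∅

live-out(b3) = ["p"]

Answer: ["p"]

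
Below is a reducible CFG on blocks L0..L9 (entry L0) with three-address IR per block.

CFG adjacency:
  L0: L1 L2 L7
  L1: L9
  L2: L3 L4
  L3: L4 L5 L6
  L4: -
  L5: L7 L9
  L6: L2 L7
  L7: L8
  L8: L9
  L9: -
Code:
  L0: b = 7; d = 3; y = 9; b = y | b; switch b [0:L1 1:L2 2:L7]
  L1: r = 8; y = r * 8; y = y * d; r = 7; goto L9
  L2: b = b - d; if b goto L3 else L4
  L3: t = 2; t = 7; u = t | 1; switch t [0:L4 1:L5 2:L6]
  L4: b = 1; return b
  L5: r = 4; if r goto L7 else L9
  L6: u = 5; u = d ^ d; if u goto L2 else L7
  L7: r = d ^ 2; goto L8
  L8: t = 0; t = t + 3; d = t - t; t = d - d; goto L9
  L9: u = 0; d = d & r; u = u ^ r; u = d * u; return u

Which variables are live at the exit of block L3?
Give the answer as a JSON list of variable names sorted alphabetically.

Answer: ["b", "d"]

Analysis:
Per-block:
  L0 def {b,d,y} use ∅
  L1 def {r,y} use {d}
  L2 def {b} use {b,d}
  L3 def {t,u} use ∅
  L4 def {b} use ∅
  L5 def {r} use ∅
  L6 def {u} use {d}
  L7 def {r} use {d}
  L8 def {d,t} use ∅
  L9 def {d,u} use {d,r}

Liveness:
  L0: in=∅ out={b,d}
  L1: in={d} out={d,r}
  L2: in={b,d} out={b,d}
  L3: in={b,d} out={b,d}
  L4: in=∅ out=∅
  L5: in={d} out={d,r}
  L6: in={b,d} out={b,d}
  L7: in={d} out={r}
  L8: in={r} out={d,r}
  L9: in={d,r} out=∅

live-out(L3) = ["b", "d"]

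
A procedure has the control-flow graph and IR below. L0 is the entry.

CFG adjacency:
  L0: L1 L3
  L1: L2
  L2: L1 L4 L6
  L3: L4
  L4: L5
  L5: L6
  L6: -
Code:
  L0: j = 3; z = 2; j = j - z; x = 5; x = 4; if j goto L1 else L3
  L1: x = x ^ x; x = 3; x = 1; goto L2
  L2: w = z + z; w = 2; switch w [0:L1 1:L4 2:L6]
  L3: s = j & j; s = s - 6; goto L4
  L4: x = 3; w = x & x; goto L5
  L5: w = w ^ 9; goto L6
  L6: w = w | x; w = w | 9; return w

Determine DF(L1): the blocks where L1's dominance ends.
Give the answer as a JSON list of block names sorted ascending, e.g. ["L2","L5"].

idom tree: L1←L0 L2←L1 L3←L0 L4←L0 L5←L4 L6←L0
Join-block Dom:
  L1: preds {L0,L2}: {L0} ∩ {L0,L1,L2} = {L0}; idom=L0
  L4: preds {L2,L3}: {L0,L1,L2} ∩ {L0,L3} = {L0}; idom=L0
  L6: preds {L2,L5}: {L0,L1,L2} ∩ {L0,L4,L5} = {L0}; idom=L0

DF walk-up:
  L1←L0: walk · to L0
  L1←L2: walk L2→L1 to L0
  L4←L2: walk L2→L1 to L0
  L4←L3: walk L3 to L0
  L6←L2: walk L2→L1 to L0
  L6←L5: walk L5→L4 to L0
  DF(L0)=∅
  DF(L1)={L1,L4,L6}
  DF(L2)={L1,L4,L6}
  DF(L3)={L4}
  DF(L4)={L6}
  DF(L5)={L6}
  DF(L6)=∅

DF(L1) = ["L1", "L4", "L6"]

Answer: ["L1", "L4", "L6"]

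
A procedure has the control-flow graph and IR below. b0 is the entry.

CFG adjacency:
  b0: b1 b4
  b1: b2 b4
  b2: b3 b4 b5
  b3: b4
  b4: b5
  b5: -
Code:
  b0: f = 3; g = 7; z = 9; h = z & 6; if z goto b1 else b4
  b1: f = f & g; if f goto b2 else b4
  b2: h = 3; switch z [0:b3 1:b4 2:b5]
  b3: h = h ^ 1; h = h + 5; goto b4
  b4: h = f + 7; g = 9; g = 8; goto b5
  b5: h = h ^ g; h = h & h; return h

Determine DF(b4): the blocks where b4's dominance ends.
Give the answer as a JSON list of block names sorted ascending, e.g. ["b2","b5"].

Answer: ["b5"]

Derivation:
idom tree: b1←b0 b2←b1 b3←b2 b4←b0 b5←b0
Join-block Dom:
  b4: preds {b0,b1,b2,b3}: {b0} ∩ {b0,b1} ∩ {b0,b1,b2} ∩ {b0,b1,b2,b3} = {b0}; idom=b0
  b5: preds {b2,b4}: {b0,b1,b2} ∩ {b0,b4} = {b0}; idom=b0

DF walk-up:
  join b4 pred b0: · stop@b0
  join b4 pred b1: b1 stop@b0
  join b4 pred b2: b2→b1 stop@b0
  join b4 pred b3: b3→b2→b1 stop@b0
  join b5 pred b2: b2→b1 stop@b0
  join b5 pred b4: b4 stop@b0
  DF(b0)=∅
  DF(b1)={b4,b5}
  DF(b2)={b4,b5}
  DF(b3)={b4}
  DF(b4)={b5}
  DF(b5)=∅

DF(b4) = ["b5"]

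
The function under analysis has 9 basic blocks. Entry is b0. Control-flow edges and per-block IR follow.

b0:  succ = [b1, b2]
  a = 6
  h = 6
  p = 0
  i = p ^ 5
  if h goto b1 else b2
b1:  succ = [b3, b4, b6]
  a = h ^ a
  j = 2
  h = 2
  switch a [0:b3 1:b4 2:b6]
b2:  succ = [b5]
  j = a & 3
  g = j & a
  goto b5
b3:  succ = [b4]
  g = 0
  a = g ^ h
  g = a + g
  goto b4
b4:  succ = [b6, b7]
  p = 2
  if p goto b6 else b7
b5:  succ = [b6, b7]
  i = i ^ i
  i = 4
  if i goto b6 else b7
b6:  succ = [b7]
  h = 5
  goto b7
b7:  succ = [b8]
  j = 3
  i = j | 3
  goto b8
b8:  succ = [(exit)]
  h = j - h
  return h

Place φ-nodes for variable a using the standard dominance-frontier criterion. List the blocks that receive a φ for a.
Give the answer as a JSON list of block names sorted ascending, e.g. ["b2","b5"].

idom tree: b1←b0 b2←b0 b3←b1 b4←b1 b5←b2 b6←b0 b7←b0 b8←b7
Join-block Dom:
  b4: preds {b1,b3}: {b0,b1} ∩ {b0,b1,b3} = {b0,b1}; idom=b1
  b6: preds {b1,b4,b5}: {b0,b1} ∩ {b0,b1,b4} ∩ {b0,b2,b5} = {b0}; idom=b0
  b7: preds {b4,b5,b6}: {b0,b1,b4} ∩ {b0,b2,b5} ∩ {b0,b6} = {b0}; idom=b0

DF derivation:
  join b4 pred b1: · stop@b1
  join b4 pred b3: b3 stop@b1
  join b6 pred b1: b1 stop@b0
  join b6 pred b4: b4→b1 stop@b0
  join b6 pred b5: b5→b2 stop@b0
  join b7 pred b4: b4→b1 stop@b0
  join b7 pred b5: b5→b2 stop@b0
  join b7 pred b6: b6 stop@b0
  DF(b0)=∅
  DF(b1)={b6,b7}
  DF(b2)={b6,b7}
  DF(b3)={b4}
  DF(b4)={b6,b7}
  DF(b5)={b6,b7}
  DF(b6)={b7}
  DF(b7)=∅
  DF(b8)=∅

φ for a: defs {b0,b1,b3}
  DF⁺ = {b4,b6,b7}

Answer: ["b4", "b6", "b7"]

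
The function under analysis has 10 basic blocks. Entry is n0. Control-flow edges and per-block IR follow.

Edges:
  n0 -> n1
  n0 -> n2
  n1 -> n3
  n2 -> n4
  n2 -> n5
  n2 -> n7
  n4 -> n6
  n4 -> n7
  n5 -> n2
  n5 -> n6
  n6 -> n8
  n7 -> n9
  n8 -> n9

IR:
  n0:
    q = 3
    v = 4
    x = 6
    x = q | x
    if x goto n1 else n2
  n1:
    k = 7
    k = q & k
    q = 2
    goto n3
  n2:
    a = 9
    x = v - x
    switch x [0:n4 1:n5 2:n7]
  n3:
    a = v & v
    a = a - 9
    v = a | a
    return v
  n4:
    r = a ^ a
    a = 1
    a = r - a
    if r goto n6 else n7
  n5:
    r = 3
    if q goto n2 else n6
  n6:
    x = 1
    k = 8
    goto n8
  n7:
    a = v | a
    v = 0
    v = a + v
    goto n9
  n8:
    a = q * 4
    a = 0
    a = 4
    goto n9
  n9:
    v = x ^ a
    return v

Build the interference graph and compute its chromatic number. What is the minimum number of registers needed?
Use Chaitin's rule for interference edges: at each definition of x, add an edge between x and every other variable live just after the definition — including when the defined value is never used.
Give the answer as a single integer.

Answer: 5

Derivation:
def/use:
  n0: def={q,v,x} ue=∅
  n1: def={k,q} ue={q}
  n2: def={a,x} ue={v,x}
  n3: def={a,v} ue={v}
  n4: def={a,r} ue={a}
  n5: def={r} ue={q}
  n6: def={k,x} ue=∅
  n7: def={a,v} ue={a,v}
  n8: def={a} ue={q}
  n9: def={v} ue={a,x}

Backward fixpoint:
  n0 li=∅ lo={q,v,x}
  n1 li={q,v} lo={v}
  n2 li={q,v,x} lo={a,q,v,x}
  n3 li={v} lo=∅
  n4 li={a,q,v,x} lo={a,q,v,x}
  n5 li={q,v,x} lo={q,v,x}
  n6 li={q} lo={q,x}
  n7 li={a,v,x} lo={a,x}
  n8 li={q,x} lo={a,x}
  n9 li={a,x} lo=∅

Interference:
  a↔{q,r,v,x}
  k↔{q,v,x}
  q↔{a,k,r,v,x}
  r↔{a,q,v,x}
  v↔{a,k,q,r,x}
  x↔{a,k,q,r,v}

Colouring:
  lower bound: {a,q,r,v,x} mutually conflict ⇒ χ ≥ 5
  5-colouring: r0={q}  r1={v}  r2={x}  r3={a,k}  r4={r}
  χ = 5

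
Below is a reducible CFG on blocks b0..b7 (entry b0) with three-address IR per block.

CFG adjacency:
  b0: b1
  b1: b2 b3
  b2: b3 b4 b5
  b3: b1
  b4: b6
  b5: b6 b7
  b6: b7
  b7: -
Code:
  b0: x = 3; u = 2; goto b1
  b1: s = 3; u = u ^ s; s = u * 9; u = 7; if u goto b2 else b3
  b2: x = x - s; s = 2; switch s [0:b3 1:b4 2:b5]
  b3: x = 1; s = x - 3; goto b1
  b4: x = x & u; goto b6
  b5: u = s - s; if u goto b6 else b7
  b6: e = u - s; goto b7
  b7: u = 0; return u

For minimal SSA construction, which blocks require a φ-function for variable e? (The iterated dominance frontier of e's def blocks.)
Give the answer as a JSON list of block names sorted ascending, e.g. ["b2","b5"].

Answer: ["b7"]

Analysis:
idom tree: b1←b0 b2←b1 b3←b1 b4←b2 b5←b2 b6←b2 b7←b2
Join-block Dom:
  b1: preds {b0,b3}: {b0} ∩ {b0,b1,b3} = {b0}; idom=b0
  b3: preds {b1,b2}: {b0,b1} ∩ {b0,b1,b2} = {b0,b1}; idom=b1
  b6: preds {b4,b5}: {b0,b1,b2,b4} ∩ {b0,b1,b2,b5} = {b0,b1,b2}; idom=b2
  b7: preds {b5,b6}: {b0,b1,b2,b5} ∩ {b0,b1,b2,b6} = {b0,b1,b2}; idom=b2

DF derivation:
  join b1 pred b0: · stop@b0
  join b1 pred b3: b3→b1 stop@b0
  join b3 pred b1: · stop@b1
  join b3 pred b2: b2 stop@b1
  join b6 pred b4: b4 stop@b2
  join b6 pred b5: b5 stop@b2
  join b7 pred b5: b5 stop@b2
  join b7 pred b6: b6 stop@b2
  DF(b0)=∅
  DF(b1)={b1}
  DF(b2)={b3}
  DF(b3)={b1}
  DF(b4)={b6}
  DF(b5)={b6,b7}
  DF(b6)={b7}
  DF(b7)=∅

φ for e: defs {b6}
  DF⁺ = {b7}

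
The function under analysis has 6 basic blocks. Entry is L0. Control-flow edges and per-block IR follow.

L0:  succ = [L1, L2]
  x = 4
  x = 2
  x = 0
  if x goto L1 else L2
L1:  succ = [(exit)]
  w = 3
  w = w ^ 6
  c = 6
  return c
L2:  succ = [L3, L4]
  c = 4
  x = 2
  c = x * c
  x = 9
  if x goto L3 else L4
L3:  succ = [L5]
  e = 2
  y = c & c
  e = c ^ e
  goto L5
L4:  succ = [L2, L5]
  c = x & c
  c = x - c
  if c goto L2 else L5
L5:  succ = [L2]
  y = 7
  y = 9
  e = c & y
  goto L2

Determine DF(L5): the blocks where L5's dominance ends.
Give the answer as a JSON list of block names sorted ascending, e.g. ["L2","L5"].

Answer: ["L2"]

Working:
idom tree: L1←L0 L2←L0 L3←L2 L4←L2 L5←L2
Dom∩ at merges:
  L2: preds {L0,L4,L5}: {L0} ∩ {L0,L2,L4} ∩ {L0,L2,L5} = {L0}; idom=L0
  L5: preds {L3,L4}: {L0,L2,L3} ∩ {L0,L2,L4} = {L0,L2}; idom=L2

DF derivation:
  join L2 pred L0: · stop@L0
  join L2 pred L4: L4→L2 stop@L0
  join L2 pred L5: L5→L2 stop@L0
  join L5 pred L3: L3 stop@L2
  join L5 pred L4: L4 stop@L2
  L0: DF=∅
  L1: DF=∅
  L2: DF={L2}
  L3: DF={L5}
  L4: DF={L2,L5}
  L5: DF={L2}

DF(L5) = ["L2"]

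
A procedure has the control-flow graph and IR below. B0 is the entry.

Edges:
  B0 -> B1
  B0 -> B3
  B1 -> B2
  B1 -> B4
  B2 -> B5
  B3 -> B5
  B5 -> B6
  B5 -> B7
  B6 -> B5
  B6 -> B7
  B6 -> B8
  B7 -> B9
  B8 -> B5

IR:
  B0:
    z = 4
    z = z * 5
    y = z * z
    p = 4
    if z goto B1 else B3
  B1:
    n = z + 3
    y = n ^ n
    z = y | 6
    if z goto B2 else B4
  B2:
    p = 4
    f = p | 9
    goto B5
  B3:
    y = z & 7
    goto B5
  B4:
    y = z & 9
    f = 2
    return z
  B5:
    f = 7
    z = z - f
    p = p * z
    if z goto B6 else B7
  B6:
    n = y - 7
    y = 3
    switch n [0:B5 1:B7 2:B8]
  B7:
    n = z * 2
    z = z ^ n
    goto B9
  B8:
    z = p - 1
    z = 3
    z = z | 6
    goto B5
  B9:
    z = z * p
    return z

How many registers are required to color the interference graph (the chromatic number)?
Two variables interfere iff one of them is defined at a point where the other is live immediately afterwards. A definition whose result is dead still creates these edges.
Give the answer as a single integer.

Per-block:
  B0: def={p,y,z} ue=∅
  B1: def={n,y,z} ue={z}
  B2: def={f,p} ue=∅
  B3: def={y} ue={z}
  B4: def={f,y} ue={z}
  B5: def={f,p,z} ue={p,z}
  B6: def={n,y} ue={y}
  B7: def={n,z} ue={z}
  B8: def={z} ue={p}
  B9: def={z} ue={p,z}

Liveness:
  B0 li=∅ lo={p,z}
  B1 li={z} lo={y,z}
  B2 li={y,z} lo={p,y,z}
  B3 li={p,z} lo={p,y,z}
  B4 li={z} lo=∅
  B5 li={p,y,z} lo={p,y,z}
  B6 li={p,y,z} lo={p,y,z}
  B7 li={p,z} lo={p,z}
  B8 li={p,y} lo={p,y,z}
  B9 li={p,z} lo=∅

Conflict graph:
  f: {p,y,z}
  n: {p,y,z}
  p: {f,n,y,z}
  y: {f,n,p,z}
  z: {f,n,p,y}

Colouring:
  lower bound: {f,p,y,z} mutually conflict ⇒ χ ≥ 4
  4-colouring: R0={p}  R1={y}  R2={z}  R3={f,n}
  χ = 4

Answer: 4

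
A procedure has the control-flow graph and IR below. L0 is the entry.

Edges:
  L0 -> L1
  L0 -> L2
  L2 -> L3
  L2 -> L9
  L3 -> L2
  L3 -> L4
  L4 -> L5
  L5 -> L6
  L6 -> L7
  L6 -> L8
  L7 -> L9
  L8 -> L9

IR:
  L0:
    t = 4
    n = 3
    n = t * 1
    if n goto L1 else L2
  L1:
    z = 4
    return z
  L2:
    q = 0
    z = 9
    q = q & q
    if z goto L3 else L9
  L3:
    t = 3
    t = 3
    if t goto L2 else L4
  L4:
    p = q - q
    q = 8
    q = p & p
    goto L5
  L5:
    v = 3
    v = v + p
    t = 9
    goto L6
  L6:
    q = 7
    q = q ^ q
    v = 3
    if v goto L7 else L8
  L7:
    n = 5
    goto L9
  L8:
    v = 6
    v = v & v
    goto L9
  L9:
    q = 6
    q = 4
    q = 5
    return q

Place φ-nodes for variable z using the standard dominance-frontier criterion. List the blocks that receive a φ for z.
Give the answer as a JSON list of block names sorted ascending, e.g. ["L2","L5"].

idom tree: L1←L0 L2←L0 L3←L2 L4←L3 L5←L4 L6←L5 L7←L6 L8←L6 L9←L2
Dom∩ at merges:
  L2: preds {L0,L3}: {L0} ∩ {L0,L2,L3} = {L0}; idom=L0
  L9: preds {L2,L7,L8}: {L0,L2} ∩ {L0,L2,L3,L4,L5,L6,L7} ∩ {L0,L2,L3,L4,L5,L6,L8} = {L0,L2}; idom=L2

DF derivation:
  L2←L0: walk · to L0
  L2←L3: walk L3→L2 to L0
  L9←L2: walk · to L2
  L9←L7: walk L7→L6→L5→L4→L3 to L2
  L9←L8: walk L8→L6→L5→L4→L3 to L2
  L0 → ∅
  L1 → ∅
  L2 → {L2}
  L3 → {L2,L9}
  L4 → {L9}
  L5 → {L9}
  L6 → {L9}
  L7 → {L9}
  L8 → {L9}
  L9 → ∅

φ for z: defs {L1,L2}
  DF⁺ = {L2}

Answer: ["L2"]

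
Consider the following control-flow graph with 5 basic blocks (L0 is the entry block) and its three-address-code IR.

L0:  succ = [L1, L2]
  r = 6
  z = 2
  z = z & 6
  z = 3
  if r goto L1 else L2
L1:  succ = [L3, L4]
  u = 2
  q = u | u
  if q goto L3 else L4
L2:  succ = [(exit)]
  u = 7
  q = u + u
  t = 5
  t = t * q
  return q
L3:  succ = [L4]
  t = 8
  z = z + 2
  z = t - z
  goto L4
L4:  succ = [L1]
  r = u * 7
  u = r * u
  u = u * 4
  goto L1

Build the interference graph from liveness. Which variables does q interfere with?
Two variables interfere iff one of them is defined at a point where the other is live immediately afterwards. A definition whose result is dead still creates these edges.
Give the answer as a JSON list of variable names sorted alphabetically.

def/use:
  L0: def={r,z} ue=∅
  L1: def={q,u} ue=∅
  L2: def={q,t,u} ue=∅
  L3: def={t,z} ue={z}
  L4: def={r,u} ue={u}

Liveness:
  live L0: ∅→{z}
  live L1: {z}→{u,z}
  live L2: ∅→∅
  live L3: {u,z}→{u,z}
  live L4: {u,z}→{z}

Interference:
  q↔{t,u,z}
  r↔{u,z}
  t↔{q,u,z}
  u↔{q,r,t,z}
  z↔{q,r,t,u}

N(q) = ["t", "u", "z"]

Answer: ["t", "u", "z"]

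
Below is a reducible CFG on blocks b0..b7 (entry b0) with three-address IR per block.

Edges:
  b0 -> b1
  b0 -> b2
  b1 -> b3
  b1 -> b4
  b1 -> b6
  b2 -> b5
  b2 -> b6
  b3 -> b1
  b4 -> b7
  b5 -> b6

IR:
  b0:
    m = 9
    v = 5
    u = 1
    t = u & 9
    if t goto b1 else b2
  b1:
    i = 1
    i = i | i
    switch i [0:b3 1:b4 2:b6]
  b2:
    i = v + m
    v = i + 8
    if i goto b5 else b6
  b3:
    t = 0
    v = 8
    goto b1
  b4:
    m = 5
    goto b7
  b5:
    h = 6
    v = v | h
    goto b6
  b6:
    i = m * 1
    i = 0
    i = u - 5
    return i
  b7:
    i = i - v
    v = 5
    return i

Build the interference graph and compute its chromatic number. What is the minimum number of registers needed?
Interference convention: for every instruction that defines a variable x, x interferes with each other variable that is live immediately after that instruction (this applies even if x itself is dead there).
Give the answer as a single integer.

def/use:
  b0: {m,t,u,v} / ∅
  b1: {i} / ∅
  b2: {i,v} / {m,v}
  b3: {t,v} / ∅
  b4: {m} / ∅
  b5: {h,v} / {v}
  b6: {i} / {m,u}
  b7: {i,v} / {i,v}

Backward fixpoint:
  b0: in=∅ out={m,u,v}
  b1: in={m,u,v} out={i,m,u,v}
  b2: in={m,u,v} out={m,u,v}
  b3: in={m,u} out={m,u,v}
  b4: in={i,v} out={i,v}
  b5: in={m,u,v} out={m,u}
  b6: in={m,u} out=∅
  b7: in={i,v} out=∅

Conflict graph:
  h: {m,u,v}
  i: {m,u,v}
  m: {h,i,t,u,v}
  t: {m,u,v}
  u: {h,i,m,t,v}
  v: {h,i,m,t,u}

Colouring:
  {h,m,u,v} pairwise interfere (4-clique) ⇒ χ ≥ 4
  4-colouring: R0={m}  R1={u}  R2={v}  R3={h,i,t}
  χ = 4

Answer: 4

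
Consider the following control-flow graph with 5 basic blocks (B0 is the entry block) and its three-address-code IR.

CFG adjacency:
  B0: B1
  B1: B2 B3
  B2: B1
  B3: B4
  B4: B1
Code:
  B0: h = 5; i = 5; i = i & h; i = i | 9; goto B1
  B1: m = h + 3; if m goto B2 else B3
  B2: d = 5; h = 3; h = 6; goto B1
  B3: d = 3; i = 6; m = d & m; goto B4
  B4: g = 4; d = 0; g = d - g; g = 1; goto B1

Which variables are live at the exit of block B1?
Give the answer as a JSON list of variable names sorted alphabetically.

Answer: ["h", "m"]

Derivation:
Per-block:
  B0 def {h,i} use ∅
  B1 def {m} use {h}
  B2 def {d,h} use ∅
  B3 def {d,i,m} use {m}
  B4 def {d,g} use ∅

Live sets:
  B0: in=∅ out={h}
  B1: in={h} out={h,m}
  B2: in=∅ out={h}
  B3: in={h,m} out={h}
  B4: in={h} out={h}

live-out(B1) = ["h", "m"]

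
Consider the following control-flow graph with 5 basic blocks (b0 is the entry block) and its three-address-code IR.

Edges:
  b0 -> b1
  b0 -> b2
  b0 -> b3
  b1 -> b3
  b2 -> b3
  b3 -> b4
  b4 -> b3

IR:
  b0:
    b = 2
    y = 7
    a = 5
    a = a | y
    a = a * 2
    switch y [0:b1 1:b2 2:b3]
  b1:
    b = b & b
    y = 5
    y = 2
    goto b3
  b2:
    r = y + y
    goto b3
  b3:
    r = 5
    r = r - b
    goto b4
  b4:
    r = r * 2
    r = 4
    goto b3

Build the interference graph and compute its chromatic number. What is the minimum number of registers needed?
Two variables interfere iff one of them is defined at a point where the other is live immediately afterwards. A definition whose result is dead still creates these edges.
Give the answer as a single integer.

def/use:
  b0: {a,b,y} / ∅
  b1: {b,y} / {b}
  b2: {r} / {y}
  b3: {r} / {b}
  b4: {r} / {r}

Liveness:
  live b0: ∅→{b,y}
  live b1: {b}→{b}
  live b2: {b,y}→{b}
  live b3: {b}→{b,r}
  live b4: {b,r}→{b}

Interference:
  a↔{b,y}
  b↔{a,r,y}
  r↔{b}
  y↔{a,b}

Colouring:
  clique {a,b,y} ⇒ need ≥ 3
  3-colouring: c0={b}  c1={a,r}  c2={y}
  χ = 3

Answer: 3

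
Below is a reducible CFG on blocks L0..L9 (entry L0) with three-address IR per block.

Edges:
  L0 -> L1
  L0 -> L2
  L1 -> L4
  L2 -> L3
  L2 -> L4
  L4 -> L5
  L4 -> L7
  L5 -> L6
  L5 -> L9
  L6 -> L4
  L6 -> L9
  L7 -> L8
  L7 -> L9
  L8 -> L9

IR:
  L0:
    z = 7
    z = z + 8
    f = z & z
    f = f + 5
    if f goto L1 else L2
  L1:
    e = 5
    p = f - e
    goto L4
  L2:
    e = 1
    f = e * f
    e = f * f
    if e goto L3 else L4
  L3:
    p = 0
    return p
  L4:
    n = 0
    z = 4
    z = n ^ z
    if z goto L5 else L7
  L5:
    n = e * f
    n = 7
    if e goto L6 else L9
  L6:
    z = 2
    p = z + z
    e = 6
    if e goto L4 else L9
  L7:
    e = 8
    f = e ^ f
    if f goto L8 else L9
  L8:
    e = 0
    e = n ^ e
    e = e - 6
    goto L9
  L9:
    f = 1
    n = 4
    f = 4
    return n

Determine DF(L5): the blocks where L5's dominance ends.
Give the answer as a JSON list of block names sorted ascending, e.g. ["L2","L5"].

Answer: ["L4", "L9"]

Analysis:
idom tree: L1←L0 L2←L0 L3←L2 L4←L0 L5←L4 L6←L5 L7←L4 L8←L7 L9←L4
Dom at joins:
  L4: preds {L1,L2,L6}: {L0,L1} ∩ {L0,L2} ∩ {L0,L4,L5,L6} = {L0}; idom=L0
  L9: preds {L5,L6,L7,L8}: {L0,L4,L5} ∩ {L0,L4,L5,L6} ∩ {L0,L4,L7} ∩ {L0,L4,L7,L8} = {L0,L4}; idom=L4

DF derivation:
  join L4 pred L1: L1 stop@L0
  join L4 pred L2: L2 stop@L0
  join L4 pred L6: L6→L5→L4 stop@L0
  join L9 pred L5: L5 stop@L4
  join L9 pred L6: L6→L5 stop@L4
  join L9 pred L7: L7 stop@L4
  join L9 pred L8: L8→L7 stop@L4
  DF(L0)=∅
  DF(L1)={L4}
  DF(L2)={L4}
  DF(L3)=∅
  DF(L4)={L4}
  DF(L5)={L4,L9}
  DF(L6)={L4,L9}
  DF(L7)={L9}
  DF(L8)={L9}
  DF(L9)=∅

DF(L5) = ["L4", "L9"]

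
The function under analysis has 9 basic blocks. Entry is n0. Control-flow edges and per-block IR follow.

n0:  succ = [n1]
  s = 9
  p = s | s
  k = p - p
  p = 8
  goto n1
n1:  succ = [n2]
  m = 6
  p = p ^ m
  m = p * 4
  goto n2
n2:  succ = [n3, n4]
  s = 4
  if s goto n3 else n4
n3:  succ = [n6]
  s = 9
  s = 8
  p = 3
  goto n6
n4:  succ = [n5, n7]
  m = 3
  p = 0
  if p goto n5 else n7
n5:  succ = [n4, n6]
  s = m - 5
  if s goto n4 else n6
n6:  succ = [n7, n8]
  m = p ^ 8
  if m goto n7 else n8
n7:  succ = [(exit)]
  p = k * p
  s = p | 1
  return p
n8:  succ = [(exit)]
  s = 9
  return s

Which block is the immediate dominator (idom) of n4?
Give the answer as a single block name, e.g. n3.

Answer: n2

Analysis:
idom tree: n1←n0 n2←n1 n3←n2 n4←n2 n5←n4 n6←n2 n7←n2 n8←n6
Join-block Dom:
  n4: preds {n2,n5}: {n0,n1,n2} ∩ {n0,n1,n2,n4,n5} = {n0,n1,n2}; idom=n2
  n6: preds {n3,n5}: {n0,n1,n2,n3} ∩ {n0,n1,n2,n4,n5} = {n0,n1,n2}; idom=n2
  n7: preds {n4,n6}: {n0,n1,n2,n4} ∩ {n0,n1,n2,n6} = {n0,n1,n2}; idom=n2

idom(n4) = n2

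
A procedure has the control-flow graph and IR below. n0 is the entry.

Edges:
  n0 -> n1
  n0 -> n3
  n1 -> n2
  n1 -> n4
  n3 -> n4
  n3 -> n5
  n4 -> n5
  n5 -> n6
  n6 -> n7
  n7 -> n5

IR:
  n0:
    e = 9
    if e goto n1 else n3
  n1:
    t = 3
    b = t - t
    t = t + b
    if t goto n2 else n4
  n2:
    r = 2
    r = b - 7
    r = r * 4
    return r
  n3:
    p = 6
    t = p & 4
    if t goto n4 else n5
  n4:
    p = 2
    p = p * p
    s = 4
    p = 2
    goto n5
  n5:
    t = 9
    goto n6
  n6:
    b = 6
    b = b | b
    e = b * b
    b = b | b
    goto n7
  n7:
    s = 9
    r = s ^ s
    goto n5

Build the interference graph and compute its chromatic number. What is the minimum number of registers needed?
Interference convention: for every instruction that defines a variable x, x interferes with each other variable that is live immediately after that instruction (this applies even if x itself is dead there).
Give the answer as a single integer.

Per-block:
  n0 def {e} use ∅
  n1 def {b,t} use ∅
  n2 def {r} use {b}
  n3 def {p,t} use ∅
  n4 def {p,s} use ∅
  n5 def {t} use ∅
  n6 def {b,e} use ∅
  n7 def {r,s} use ∅

Liveness:
  n0: in=∅ out=∅
  n1: in=∅ out={b}
  n2: in={b} out=∅
  n3: in=∅ out=∅
  n4: in=∅ out=∅
  n5: in=∅ out=∅
  n6: in=∅ out=∅
  n7: in=∅ out=∅

Interfere edges:
  b: {e,r,t}
  e: {b}
  p: ∅
  r: {b}
  s: ∅
  t: {b}

Chromatic number:
  lower bound: {b,e} mutually conflict ⇒ χ ≥ 2
  2-colouring: r0={b,p,s}  r1={e,r,t}
  χ = 2

Answer: 2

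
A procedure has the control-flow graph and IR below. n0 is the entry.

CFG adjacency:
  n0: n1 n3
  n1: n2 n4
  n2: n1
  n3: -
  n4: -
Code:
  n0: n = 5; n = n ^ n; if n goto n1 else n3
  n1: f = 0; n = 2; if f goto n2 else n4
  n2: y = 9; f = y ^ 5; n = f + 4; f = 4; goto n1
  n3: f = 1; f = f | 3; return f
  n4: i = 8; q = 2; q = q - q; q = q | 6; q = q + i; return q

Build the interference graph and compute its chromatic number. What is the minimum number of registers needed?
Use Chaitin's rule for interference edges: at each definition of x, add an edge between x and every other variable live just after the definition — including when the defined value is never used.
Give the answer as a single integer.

Answer: 2

Working:
Block summaries:
  n0: def={n} ue=∅
  n1: def={f,n} ue=∅
  n2: def={f,n,y} ue=∅
  n3: def={f} ue=∅
  n4: def={i,q} ue=∅

Live sets:
  n0: in=∅ out=∅
  n1: in=∅ out=∅
  n2: in=∅ out=∅
  n3: in=∅ out=∅
  n4: in=∅ out=∅

Conflict graph:
  f — {n}
  i — {q}
  n — {f}
  q — {i}
  y — ∅

Registers:
  clique {f,n} ⇒ need ≥ 2
  2-colouring: R0={f,i,y}  R1={n,q}
  χ = 2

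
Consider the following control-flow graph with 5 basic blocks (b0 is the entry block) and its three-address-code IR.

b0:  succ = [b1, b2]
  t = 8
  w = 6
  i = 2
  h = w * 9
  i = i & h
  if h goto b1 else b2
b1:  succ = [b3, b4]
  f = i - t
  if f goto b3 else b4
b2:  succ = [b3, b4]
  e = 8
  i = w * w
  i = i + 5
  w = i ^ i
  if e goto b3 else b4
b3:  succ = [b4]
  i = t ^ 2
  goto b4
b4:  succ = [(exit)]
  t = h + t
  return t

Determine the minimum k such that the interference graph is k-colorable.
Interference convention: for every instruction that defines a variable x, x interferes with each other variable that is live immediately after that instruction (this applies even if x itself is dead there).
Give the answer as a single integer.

Answer: 5

Derivation:
Per-block:
  b0: {h,i,t,w} / ∅
  b1: {f} / {i,t}
  b2: {e,i,w} / {w}
  b3: {i} / {t}
  b4: {t} / {h,t}

Live sets:
  b0 li=∅ lo={h,i,t,w}
  b1 li={h,i,t} lo={h,t}
  b2 li={h,t,w} lo={h,t}
  b3 li={h,t} lo={h,t}
  b4 li={h,t} lo=∅

Interfere edges:
  e — {h,i,t,w}
  f — {h,t}
  h — {e,f,i,t,w}
  i — {e,h,t,w}
  t — {e,f,h,i,w}
  w — {e,h,i,t}

Colouring:
  {e,h,i,t,w} pairwise interfere (5-clique) ⇒ χ ≥ 5
  assign e→R2 f→R2 h→R0 i→R3 t→R1 w→R4 — no edge inside a register ⇒ χ ≤ 5
  χ = 5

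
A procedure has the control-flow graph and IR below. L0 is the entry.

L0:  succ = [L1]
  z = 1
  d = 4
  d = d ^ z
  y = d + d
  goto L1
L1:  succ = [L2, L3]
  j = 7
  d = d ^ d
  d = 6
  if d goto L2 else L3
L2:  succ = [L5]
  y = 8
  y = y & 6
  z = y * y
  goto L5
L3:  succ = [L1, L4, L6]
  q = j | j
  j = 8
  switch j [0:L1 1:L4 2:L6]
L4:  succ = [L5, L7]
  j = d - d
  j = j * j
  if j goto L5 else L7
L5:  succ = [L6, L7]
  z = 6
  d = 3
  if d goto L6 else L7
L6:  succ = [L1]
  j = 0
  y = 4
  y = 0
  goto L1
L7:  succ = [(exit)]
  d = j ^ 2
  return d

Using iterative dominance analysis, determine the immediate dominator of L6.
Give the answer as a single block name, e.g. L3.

Answer: L1

Working:
idom tree: L1←L0 L2←L1 L3←L1 L4←L3 L5←L1 L6←L1 L7←L1
Dom∩ at merges:
  L1: preds {L0,L3,L6}: {L0} ∩ {L0,L1,L3} ∩ {L0,L1,L6} = {L0}; idom=L0
  L5: preds {L2,L4}: {L0,L1,L2} ∩ {L0,L1,L3,L4} = {L0,L1}; idom=L1
  L6: preds {L3,L5}: {L0,L1,L3} ∩ {L0,L1,L5} = {L0,L1}; idom=L1
  L7: preds {L4,L5}: {L0,L1,L3,L4} ∩ {L0,L1,L5} = {L0,L1}; idom=L1

idom(L6) = L1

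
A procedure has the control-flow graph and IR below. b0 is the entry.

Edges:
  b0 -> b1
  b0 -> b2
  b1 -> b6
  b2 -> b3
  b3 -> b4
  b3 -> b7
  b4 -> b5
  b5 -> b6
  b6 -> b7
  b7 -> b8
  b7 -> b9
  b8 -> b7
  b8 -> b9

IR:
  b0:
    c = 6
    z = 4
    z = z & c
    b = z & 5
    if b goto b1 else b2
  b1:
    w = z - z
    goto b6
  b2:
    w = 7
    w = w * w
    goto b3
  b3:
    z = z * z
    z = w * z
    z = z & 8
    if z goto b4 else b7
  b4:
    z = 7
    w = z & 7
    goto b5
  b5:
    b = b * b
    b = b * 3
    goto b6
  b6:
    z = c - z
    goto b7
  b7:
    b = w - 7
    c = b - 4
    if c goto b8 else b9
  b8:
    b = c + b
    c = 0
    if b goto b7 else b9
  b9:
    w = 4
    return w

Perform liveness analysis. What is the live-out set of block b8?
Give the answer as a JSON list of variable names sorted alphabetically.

Answer: ["w"]

Working:
Per-block:
  b0: {b,c,z} / ∅
  b1: {w} / {z}
  b2: {w} / ∅
  b3: {z} / {w,z}
  b4: {w,z} / ∅
  b5: {b} / {b}
  b6: {z} / {c,z}
  b7: {b,c} / {w}
  b8: {b,c} / {b,c}
  b9: {w} / ∅

Backward fixpoint:
  b0 li=∅ lo={b,c,z}
  b1 li={c,z} lo={c,w,z}
  b2 li={b,c,z} lo={b,c,w,z}
  b3 li={b,c,w,z} lo={b,c,w}
  b4 li={b,c} lo={b,c,w,z}
  b5 li={b,c,w,z} lo={c,w,z}
  b6 li={c,w,z} lo={w}
  b7 li={w} lo={b,c,w}
  b8 li={b,c,w} lo={w}
  b9 li=∅ lo=∅

live-out(b8) = ["w"]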